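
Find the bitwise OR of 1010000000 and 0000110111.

OR: 1 when either bit is 1
  1010000000
| 0000110111
------------
  1010110111
Decimal: 640 | 55 = 695



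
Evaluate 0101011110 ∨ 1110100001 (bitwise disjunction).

OR: 1 when either bit is 1
  0101011110
| 1110100001
------------
  1111111111
Decimal: 350 | 929 = 1023



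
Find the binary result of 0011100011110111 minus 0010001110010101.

Method 1 - Direct subtraction (column by column from the right: bit − bit − borrow-in; if negative, add 2 and borrow 1 from the next column):
borrow: 0000111000000000
        0011100011110111
-       0010001110010101
------------------------
        0001010101100010

Method 2 - Add two's complement:
Two's complement of 0010001110010101: invert → 1101110001101010, add 1 → 1101110001101011
  0011100011110111
+ 1101110001101011
------------------
 10001010101100010  (end carry out of the top bit = 1)
Discarding the end carry: 0001010101100010
Decimal check:
  0011100011110111 = 8192 + 4096 + 2048 + 128 + 64 + 32 + 16 + 4 + 2 + 1 = 14583
  0010001110010101 = 8192 + 512 + 256 + 128 + 16 + 4 + 1 = 9109
  14583 - 9109 = 5474, and 0001010101100010 = 4096 + 1024 + 256 + 64 + 32 + 2 = 5474 ✓



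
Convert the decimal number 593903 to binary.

Using repeated division by 2:
593903 ÷ 2 = 296951 remainder 1
296951 ÷ 2 = 148475 remainder 1
148475 ÷ 2 = 74237 remainder 1
74237 ÷ 2 = 37118 remainder 1
37118 ÷ 2 = 18559 remainder 0
18559 ÷ 2 = 9279 remainder 1
9279 ÷ 2 = 4639 remainder 1
4639 ÷ 2 = 2319 remainder 1
2319 ÷ 2 = 1159 remainder 1
1159 ÷ 2 = 579 remainder 1
579 ÷ 2 = 289 remainder 1
289 ÷ 2 = 144 remainder 1
144 ÷ 2 = 72 remainder 0
72 ÷ 2 = 36 remainder 0
36 ÷ 2 = 18 remainder 0
18 ÷ 2 = 9 remainder 0
9 ÷ 2 = 4 remainder 1
4 ÷ 2 = 2 remainder 0
2 ÷ 2 = 1 remainder 0
1 ÷ 2 = 0 remainder 1
Reading remainders bottom to top: 10010000111111101111



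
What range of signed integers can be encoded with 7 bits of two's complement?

For 7-bit two's complement:
Minimum: -2^6 = -64
Maximum: 2^6 - 1 = 63



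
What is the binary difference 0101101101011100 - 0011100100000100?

Method 1 - Direct subtraction (column by column from the right: bit − bit − borrow-in; if negative, add 2 and borrow 1 from the next column):
borrow: 0100000000000000
        0101101101011100
-       0011100100000100
------------------------
        0010001001011000

Method 2 - Add two's complement:
Two's complement of 0011100100000100: invert → 1100011011111011, add 1 → 1100011011111100
  0101101101011100
+ 1100011011111100
------------------
 10010001001011000  (end carry out of the top bit = 1)
Discarding the end carry: 0010001001011000
Decimal check:
  0101101101011100 = 16384 + 4096 + 2048 + 512 + 256 + 64 + 16 + 8 + 4 = 23388
  0011100100000100 = 8192 + 4096 + 2048 + 256 + 4 = 14596
  23388 - 14596 = 8792, and 0010001001011000 = 8192 + 512 + 64 + 16 + 8 = 8792 ✓



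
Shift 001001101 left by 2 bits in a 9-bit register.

Original: 001001101 (decimal 77)
Shift left by 2 positions
Append 2 zeros on the right
Result: 100110100 (decimal 308)
Equivalent: 77 << 2 = 77 × 2^2 = 308



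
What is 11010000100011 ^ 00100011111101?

XOR: 1 when bits differ
  11010000100011
^ 00100011111101
----------------
  11110011011110
Decimal: 13347 ^ 2301 = 15582



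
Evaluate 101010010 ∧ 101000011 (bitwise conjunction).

AND: 1 only when both bits are 1
  101010010
& 101000011
-----------
  101000010
Decimal: 338 & 323 = 322



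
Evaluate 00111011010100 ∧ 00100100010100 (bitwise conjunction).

AND: 1 only when both bits are 1
  00111011010100
& 00100100010100
----------------
  00100000010100
Decimal: 3796 & 2324 = 2068



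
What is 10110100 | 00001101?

OR: 1 when either bit is 1
  10110100
| 00001101
----------
  10111101
Decimal: 180 | 13 = 189



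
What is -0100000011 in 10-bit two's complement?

Original: 0100000011
Step 1 - Invert all bits: 1011111100
Step 2 - Add 1: 1011111101
Verification: 0100000011 + 1011111101 = 10000000000; discarding the end carry (carry out of the top bit) leaves the 10-bit value 0000000000, as required for x + (-x)



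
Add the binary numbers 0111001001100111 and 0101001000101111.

Add column by column from the right: bit + bit + carry-in; write the sum mod 2, carry 1 when the sum is 2 or 3.
carry:  1110010011011110
        0111001001100111
+       0101001000101111
------------------------
       01100010010010110
(the carry out of the leftmost column, 0, becomes the leading bit)
Decimal check:
  0111001001100111 = 16384 + 8192 + 4096 + 512 + 64 + 32 + 4 + 2 + 1 = 29287
  0101001000101111 = 16384 + 4096 + 512 + 32 + 8 + 4 + 2 + 1 = 21039
  29287 + 21039 = 50326, and 01100010010010110 = 32768 + 16384 + 1024 + 128 + 16 + 4 + 2 = 50326 ✓



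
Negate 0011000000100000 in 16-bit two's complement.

Original: 0011000000100000
Step 1 - Invert all bits: 1100111111011111
Step 2 - Add 1: 1100111111100000
Verification: 0011000000100000 + 1100111111100000 = 10000000000000000; discarding the end carry (carry out of the top bit) leaves the 16-bit value 0000000000000000, as required for x + (-x)



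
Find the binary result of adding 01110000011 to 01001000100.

Add column by column from the right: bit + bit + carry-in; write the sum mod 2, carry 1 when the sum is 2 or 3.
carry:  10000000000
        01110000011
+       01001000100
-------------------
       010111000111
(the carry out of the leftmost column, 0, becomes the leading bit)
Decimal check:
  01110000011 = 512 + 256 + 128 + 2 + 1 = 899
  01001000100 = 512 + 64 + 4 = 580
  899 + 580 = 1479, and 010111000111 = 1024 + 256 + 128 + 64 + 4 + 2 + 1 = 1479 ✓



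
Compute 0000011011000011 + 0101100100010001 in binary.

Add column by column from the right: bit + bit + carry-in; write the sum mod 2, carry 1 when the sum is 2 or 3.
carry:  0000000000000110
        0000011011000011
+       0101100100010001
------------------------
       00101111111010100
(the carry out of the leftmost column, 0, becomes the leading bit)
Decimal check:
  0000011011000011 = 1024 + 512 + 128 + 64 + 2 + 1 = 1731
  0101100100010001 = 16384 + 4096 + 2048 + 256 + 16 + 1 = 22801
  1731 + 22801 = 24532, and 00101111111010100 = 16384 + 4096 + 2048 + 1024 + 512 + 256 + 128 + 64 + 16 + 4 = 24532 ✓



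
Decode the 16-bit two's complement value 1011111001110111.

Binary: 1011111001110111
Sign bit: 1 (negative)
Invert: 0100000110001000
Add 1:  0100000110001001
Magnitude: 0100000110001001 = 16384 + 256 + 128 + 8 + 1 = 16777
Value: -16777



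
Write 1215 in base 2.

Using repeated division by 2:
1215 ÷ 2 = 607 remainder 1
607 ÷ 2 = 303 remainder 1
303 ÷ 2 = 151 remainder 1
151 ÷ 2 = 75 remainder 1
75 ÷ 2 = 37 remainder 1
37 ÷ 2 = 18 remainder 1
18 ÷ 2 = 9 remainder 0
9 ÷ 2 = 4 remainder 1
4 ÷ 2 = 2 remainder 0
2 ÷ 2 = 1 remainder 0
1 ÷ 2 = 0 remainder 1
Reading remainders bottom to top: 10010111111



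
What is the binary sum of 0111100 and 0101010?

Add column by column from the right: bit + bit + carry-in; write the sum mod 2, carry 1 when the sum is 2 or 3.
carry:  1110000
        0111100
+       0101010
---------------
       01100110
(the carry out of the leftmost column, 0, becomes the leading bit)
Decimal check:
  0111100 = 32 + 16 + 8 + 4 = 60
  0101010 = 32 + 8 + 2 = 42
  60 + 42 = 102, and 01100110 = 64 + 32 + 4 + 2 = 102 ✓



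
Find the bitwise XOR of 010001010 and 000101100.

XOR: 1 when bits differ
  010001010
^ 000101100
-----------
  010100110
Decimal: 138 ^ 44 = 166



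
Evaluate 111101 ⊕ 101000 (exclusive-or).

XOR: 1 when bits differ
  111101
^ 101000
--------
  010101
Decimal: 61 ^ 40 = 21



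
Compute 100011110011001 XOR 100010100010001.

XOR: 1 when bits differ
  100011110011001
^ 100010100010001
-----------------
  000001010001000
Decimal: 18329 ^ 17681 = 648



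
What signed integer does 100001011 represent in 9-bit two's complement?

Binary: 100001011
Sign bit: 1 (negative)
Invert: 011110100
Add 1:  011110101
Magnitude: 011110101 = 128 + 64 + 32 + 16 + 4 + 1 = 245
Value: -245



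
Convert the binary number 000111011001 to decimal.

Sum of powers of 2 for each 1-bit:
2^0 + 2^3 + 2^4 + 2^6 + 2^7 + 2^8
= 1 + 8 + 16 + 64 + 128 + 256
= 473



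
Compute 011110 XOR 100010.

XOR: 1 when bits differ
  011110
^ 100010
--------
  111100
Decimal: 30 ^ 34 = 60



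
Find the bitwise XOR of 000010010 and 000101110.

XOR: 1 when bits differ
  000010010
^ 000101110
-----------
  000111100
Decimal: 18 ^ 46 = 60



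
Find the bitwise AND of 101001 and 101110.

AND: 1 only when both bits are 1
  101001
& 101110
--------
  101000
Decimal: 41 & 46 = 40



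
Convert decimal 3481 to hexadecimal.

Using repeated division by 16 (digits 10–15 are A–F):
3481 ÷ 16 = 217 remainder 9
217 ÷ 16 = 13 remainder 9
13 ÷ 16 = 0 remainder 13 (D)
Reading remainders bottom to top: D99



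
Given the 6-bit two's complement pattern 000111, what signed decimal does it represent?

Binary: 000111
Sign bit: 0 (non-negative)
Read directly as an unsigned value:
000111 = 4 + 2 + 1 = 7
Value: 7



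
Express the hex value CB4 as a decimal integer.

Expand by place value (powers of 16):
Digit values: C = 12, B = 11
CB4 = 12 × 16^2 + 11 × 16^1 + 4 × 16^0
= 12 × 256 + 11 × 16 + 4 × 1
= 3072 + 176 + 4
= 3252



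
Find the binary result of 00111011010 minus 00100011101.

Method 1 - Direct subtraction (column by column from the right: bit − bit − borrow-in; if negative, add 2 and borrow 1 from the next column):
borrow: 00001111010
        00111011010
-       00100011101
-------------------
        00010111101

Method 2 - Add two's complement:
Two's complement of 00100011101: invert → 11011100010, add 1 → 11011100011
  00111011010
+ 11011100011
-------------
 100010111101  (end carry out of the top bit = 1)
Discarding the end carry: 00010111101
Decimal check:
  00111011010 = 256 + 128 + 64 + 16 + 8 + 2 = 474
  00100011101 = 256 + 16 + 8 + 4 + 1 = 285
  474 - 285 = 189, and 00010111101 = 128 + 32 + 16 + 8 + 4 + 1 = 189 ✓



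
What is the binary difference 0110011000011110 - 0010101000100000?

Method 1 - Direct subtraction (column by column from the right: bit − bit − borrow-in; if negative, add 2 and borrow 1 from the next column):
borrow: 0111011111000000
        0110011000011110
-       0010101000100000
------------------------
        0011101111111110

Method 2 - Add two's complement:
Two's complement of 0010101000100000: invert → 1101010111011111, add 1 → 1101010111100000
  0110011000011110
+ 1101010111100000
------------------
 10011101111111110  (end carry out of the top bit = 1)
Discarding the end carry: 0011101111111110
Decimal check:
  0110011000011110 = 16384 + 8192 + 1024 + 512 + 16 + 8 + 4 + 2 = 26142
  0010101000100000 = 8192 + 2048 + 512 + 32 = 10784
  26142 - 10784 = 15358, and 0011101111111110 = 8192 + 4096 + 2048 + 512 + 256 + 128 + 64 + 32 + 16 + 8 + 4 + 2 = 15358 ✓



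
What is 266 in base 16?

Using repeated division by 16 (digits 10–15 are A–F):
266 ÷ 16 = 16 remainder 10 (A)
16 ÷ 16 = 1 remainder 0
1 ÷ 16 = 0 remainder 1
Reading remainders bottom to top: 10A



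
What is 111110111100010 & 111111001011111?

AND: 1 only when both bits are 1
  111110111100010
& 111111001011111
-----------------
  111110001000010
Decimal: 32226 & 32351 = 31810



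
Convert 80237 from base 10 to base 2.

Using repeated division by 2:
80237 ÷ 2 = 40118 remainder 1
40118 ÷ 2 = 20059 remainder 0
20059 ÷ 2 = 10029 remainder 1
10029 ÷ 2 = 5014 remainder 1
5014 ÷ 2 = 2507 remainder 0
2507 ÷ 2 = 1253 remainder 1
1253 ÷ 2 = 626 remainder 1
626 ÷ 2 = 313 remainder 0
313 ÷ 2 = 156 remainder 1
156 ÷ 2 = 78 remainder 0
78 ÷ 2 = 39 remainder 0
39 ÷ 2 = 19 remainder 1
19 ÷ 2 = 9 remainder 1
9 ÷ 2 = 4 remainder 1
4 ÷ 2 = 2 remainder 0
2 ÷ 2 = 1 remainder 0
1 ÷ 2 = 0 remainder 1
Reading remainders bottom to top: 10011100101101101



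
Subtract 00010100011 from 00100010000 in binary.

Method 1 - Direct subtraction (column by column from the right: bit − bit − borrow-in; if negative, add 2 and borrow 1 from the next column):
borrow: 00111011110
        00100010000
-       00010100011
-------------------
        00001101101

Method 2 - Add two's complement:
Two's complement of 00010100011: invert → 11101011100, add 1 → 11101011101
  00100010000
+ 11101011101
-------------
 100001101101  (end carry out of the top bit = 1)
Discarding the end carry: 00001101101
Decimal check:
  00100010000 = 256 + 16 = 272
  00010100011 = 128 + 32 + 2 + 1 = 163
  272 - 163 = 109, and 00001101101 = 64 + 32 + 8 + 4 + 1 = 109 ✓



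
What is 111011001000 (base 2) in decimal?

Sum of powers of 2 for each 1-bit:
2^3 + 2^6 + 2^7 + 2^9 + 2^10 + 2^11
= 8 + 64 + 128 + 512 + 1024 + 2048
= 3784



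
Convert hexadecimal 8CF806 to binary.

Convert each hex digit to 4 bits:
  8 = 1000
  C = 1100
  F = 1111
  8 = 1000
  0 = 0000
  6 = 0110
Concatenate: 100011001111100000000110



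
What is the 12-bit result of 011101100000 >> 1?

Original: 011101100000 (decimal 1888)
Shift right by 1 position
Drop the 1 low bit; fill with zero on the left
Result: 001110110000 (decimal 944)
Equivalent: 1888 >> 1 = 1888 ÷ 2^1 = 944



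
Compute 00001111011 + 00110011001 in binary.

Add column by column from the right: bit + bit + carry-in; write the sum mod 2, carry 1 when the sum is 2 or 3.
carry:  01111110110
        00001111011
+       00110011001
-------------------
       001000010100
(the carry out of the leftmost column, 0, becomes the leading bit)
Decimal check:
  00001111011 = 64 + 32 + 16 + 8 + 2 + 1 = 123
  00110011001 = 256 + 128 + 16 + 8 + 1 = 409
  123 + 409 = 532, and 001000010100 = 512 + 16 + 4 = 532 ✓



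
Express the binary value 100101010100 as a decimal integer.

Sum of powers of 2 for each 1-bit:
2^2 + 2^4 + 2^6 + 2^8 + 2^11
= 4 + 16 + 64 + 256 + 2048
= 2388



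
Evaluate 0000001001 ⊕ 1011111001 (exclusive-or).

XOR: 1 when bits differ
  0000001001
^ 1011111001
------------
  1011110000
Decimal: 9 ^ 761 = 752



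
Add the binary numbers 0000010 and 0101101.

Add column by column from the right: bit + bit + carry-in; write the sum mod 2, carry 1 when the sum is 2 or 3.
carry:  0000000
        0000010
+       0101101
---------------
       00101111
(the carry out of the leftmost column, 0, becomes the leading bit)
Decimal check:
  0000010 = 2
  0101101 = 32 + 8 + 4 + 1 = 45
  2 + 45 = 47, and 00101111 = 32 + 8 + 4 + 2 + 1 = 47 ✓



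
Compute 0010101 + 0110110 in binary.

Add column by column from the right: bit + bit + carry-in; write the sum mod 2, carry 1 when the sum is 2 or 3.
carry:  1101000
        0010101
+       0110110
---------------
       01001011
(the carry out of the leftmost column, 0, becomes the leading bit)
Decimal check:
  0010101 = 16 + 4 + 1 = 21
  0110110 = 32 + 16 + 4 + 2 = 54
  21 + 54 = 75, and 01001011 = 64 + 8 + 2 + 1 = 75 ✓



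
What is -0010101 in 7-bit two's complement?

Original: 0010101
Step 1 - Invert all bits: 1101010
Step 2 - Add 1: 1101011
Verification: 0010101 + 1101011 = 10000000; discarding the end carry (carry out of the top bit) leaves the 7-bit value 0000000, as required for x + (-x)



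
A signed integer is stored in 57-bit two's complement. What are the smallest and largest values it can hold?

For 57-bit two's complement:
Minimum: -2^56 = -72057594037927936
Maximum: 2^56 - 1 = 72057594037927935



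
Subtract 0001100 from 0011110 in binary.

Method 1 - Direct subtraction (column by column from the right: bit − bit − borrow-in; if negative, add 2 and borrow 1 from the next column):
borrow: 0000000
        0011110
-       0001100
---------------
        0010010

Method 2 - Add two's complement:
Two's complement of 0001100: invert → 1110011, add 1 → 1110100
  0011110
+ 1110100
---------
 10010010  (end carry out of the top bit = 1)
Discarding the end carry: 0010010
Decimal check:
  0011110 = 16 + 8 + 4 + 2 = 30
  0001100 = 8 + 4 = 12
  30 - 12 = 18, and 0010010 = 16 + 2 = 18 ✓



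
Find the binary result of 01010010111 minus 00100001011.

Method 1 - Direct subtraction (column by column from the right: bit − bit − borrow-in; if negative, add 2 and borrow 1 from the next column):
borrow: 01000010000
        01010010111
-       00100001011
-------------------
        00110001100

Method 2 - Add two's complement:
Two's complement of 00100001011: invert → 11011110100, add 1 → 11011110101
  01010010111
+ 11011110101
-------------
 100110001100  (end carry out of the top bit = 1)
Discarding the end carry: 00110001100
Decimal check:
  01010010111 = 512 + 128 + 16 + 4 + 2 + 1 = 663
  00100001011 = 256 + 8 + 2 + 1 = 267
  663 - 267 = 396, and 00110001100 = 256 + 128 + 8 + 4 = 396 ✓



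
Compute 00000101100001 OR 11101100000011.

OR: 1 when either bit is 1
  00000101100001
| 11101100000011
----------------
  11101101100011
Decimal: 353 | 15107 = 15203



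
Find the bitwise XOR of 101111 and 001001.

XOR: 1 when bits differ
  101111
^ 001001
--------
  100110
Decimal: 47 ^ 9 = 38



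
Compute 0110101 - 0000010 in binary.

Method 1 - Direct subtraction (column by column from the right: bit − bit − borrow-in; if negative, add 2 and borrow 1 from the next column):
borrow: 0000100
        0110101
-       0000010
---------------
        0110011

Method 2 - Add two's complement:
Two's complement of 0000010: invert → 1111101, add 1 → 1111110
  0110101
+ 1111110
---------
 10110011  (end carry out of the top bit = 1)
Discarding the end carry: 0110011
Decimal check:
  0110101 = 32 + 16 + 4 + 1 = 53
  0000010 = 2
  53 - 2 = 51, and 0110011 = 32 + 16 + 2 + 1 = 51 ✓



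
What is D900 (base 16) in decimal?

Expand by place value (powers of 16):
Digit values: D = 13
D900 = 13 × 16^3 + 9 × 16^2 + 0 × 16^1 + 0 × 16^0
= 13 × 4096 + 9 × 256 + 0 × 16 + 0 × 1
= 53248 + 2304 + 0 + 0
= 55552



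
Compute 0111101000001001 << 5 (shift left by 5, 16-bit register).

Original: 0111101000001001 (decimal 31241)
Shift left by 5 positions
Append 5 zeros on the right and drop the 5 high bits that overflow the 16-bit width
Result: 0100000100100000 (decimal 16672)
Equivalent: 31241 << 5 = 31241 × 2^5 = 999712, truncated to 16 bits = 16672



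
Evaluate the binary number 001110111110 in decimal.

Sum of powers of 2 for each 1-bit:
2^1 + 2^2 + 2^3 + 2^4 + 2^5 + 2^7 + 2^8 + 2^9
= 2 + 4 + 8 + 16 + 32 + 128 + 256 + 512
= 958



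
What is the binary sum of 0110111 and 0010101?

Add column by column from the right: bit + bit + carry-in; write the sum mod 2, carry 1 when the sum is 2 or 3.
carry:  1101110
        0110111
+       0010101
---------------
       01001100
(the carry out of the leftmost column, 0, becomes the leading bit)
Decimal check:
  0110111 = 32 + 16 + 4 + 2 + 1 = 55
  0010101 = 16 + 4 + 1 = 21
  55 + 21 = 76, and 01001100 = 64 + 8 + 4 = 76 ✓



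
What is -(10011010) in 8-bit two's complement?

Original (sign bit 1, negative): 10011010
Step 1 - Invert all bits: 01100101
Step 2 - Add 1: 01100110
Verification: 10011010 + 01100110 = 100000000; discarding the end carry (carry out of the top bit) leaves the 8-bit value 00000000, as required for x + (-x)



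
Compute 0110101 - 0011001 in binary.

Method 1 - Direct subtraction (column by column from the right: bit − bit − borrow-in; if negative, add 2 and borrow 1 from the next column):
borrow: 0110000
        0110101
-       0011001
---------------
        0011100

Method 2 - Add two's complement:
Two's complement of 0011001: invert → 1100110, add 1 → 1100111
  0110101
+ 1100111
---------
 10011100  (end carry out of the top bit = 1)
Discarding the end carry: 0011100
Decimal check:
  0110101 = 32 + 16 + 4 + 1 = 53
  0011001 = 16 + 8 + 1 = 25
  53 - 25 = 28, and 0011100 = 16 + 8 + 4 = 28 ✓



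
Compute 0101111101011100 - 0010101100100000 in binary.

Method 1 - Direct subtraction (column by column from the right: bit − bit − borrow-in; if negative, add 2 and borrow 1 from the next column):
borrow: 0100000001000000
        0101111101011100
-       0010101100100000
------------------------
        0011010000111100

Method 2 - Add two's complement:
Two's complement of 0010101100100000: invert → 1101010011011111, add 1 → 1101010011100000
  0101111101011100
+ 1101010011100000
------------------
 10011010000111100  (end carry out of the top bit = 1)
Discarding the end carry: 0011010000111100
Decimal check:
  0101111101011100 = 16384 + 4096 + 2048 + 1024 + 512 + 256 + 64 + 16 + 8 + 4 = 24412
  0010101100100000 = 8192 + 2048 + 512 + 256 + 32 = 11040
  24412 - 11040 = 13372, and 0011010000111100 = 8192 + 4096 + 1024 + 32 + 16 + 8 + 4 = 13372 ✓



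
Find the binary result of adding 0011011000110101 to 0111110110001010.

Add column by column from the right: bit + bit + carry-in; write the sum mod 2, carry 1 when the sum is 2 or 3.
carry:  1111100000000000
        0011011000110101
+       0111110110001010
------------------------
       01011001110111111
(the carry out of the leftmost column, 0, becomes the leading bit)
Decimal check:
  0011011000110101 = 8192 + 4096 + 1024 + 512 + 32 + 16 + 4 + 1 = 13877
  0111110110001010 = 16384 + 8192 + 4096 + 2048 + 1024 + 256 + 128 + 8 + 2 = 32138
  13877 + 32138 = 46015, and 01011001110111111 = 32768 + 8192 + 4096 + 512 + 256 + 128 + 32 + 16 + 8 + 4 + 2 + 1 = 46015 ✓



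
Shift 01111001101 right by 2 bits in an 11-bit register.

Original: 01111001101 (decimal 973)
Shift right by 2 positions
Drop the 2 low bits; fill with zeros on the left
Result: 00011110011 (decimal 243)
Equivalent: 973 >> 2 = 973 ÷ 2^2 = 243



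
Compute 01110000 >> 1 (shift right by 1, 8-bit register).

Original: 01110000 (decimal 112)
Shift right by 1 position
Drop the 1 low bit; fill with zero on the left
Result: 00111000 (decimal 56)
Equivalent: 112 >> 1 = 112 ÷ 2^1 = 56



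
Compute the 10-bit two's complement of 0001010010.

Original: 0001010010
Step 1 - Invert all bits: 1110101101
Step 2 - Add 1: 1110101110
Verification: 0001010010 + 1110101110 = 10000000000; discarding the end carry (carry out of the top bit) leaves the 10-bit value 0000000000, as required for x + (-x)



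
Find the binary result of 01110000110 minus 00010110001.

Method 1 - Direct subtraction (column by column from the right: bit − bit − borrow-in; if negative, add 2 and borrow 1 from the next column):
borrow: 00111100010
        01110000110
-       00010110001
-------------------
        01011010101

Method 2 - Add two's complement:
Two's complement of 00010110001: invert → 11101001110, add 1 → 11101001111
  01110000110
+ 11101001111
-------------
 101011010101  (end carry out of the top bit = 1)
Discarding the end carry: 01011010101
Decimal check:
  01110000110 = 512 + 256 + 128 + 4 + 2 = 902
  00010110001 = 128 + 32 + 16 + 1 = 177
  902 - 177 = 725, and 01011010101 = 512 + 128 + 64 + 16 + 4 + 1 = 725 ✓



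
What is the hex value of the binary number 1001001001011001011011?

Group into 4-bit nibbles from right:
  0010 = 2
  0100 = 4
  1001 = 9
  0110 = 6
  0101 = 5
  1011 = B
Result: 24965B



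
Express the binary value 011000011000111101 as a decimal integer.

Sum of powers of 2 for each 1-bit:
2^0 + 2^2 + 2^3 + 2^4 + 2^5 + 2^9 + 2^10 + 2^15 + 2^16
= 1 + 4 + 8 + 16 + 32 + 512 + 1024 + 32768 + 65536
= 99901



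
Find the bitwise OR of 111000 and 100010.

OR: 1 when either bit is 1
  111000
| 100010
--------
  111010
Decimal: 56 | 34 = 58



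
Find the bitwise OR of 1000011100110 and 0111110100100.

OR: 1 when either bit is 1
  1000011100110
| 0111110100100
---------------
  1111111100110
Decimal: 4326 | 4004 = 8166



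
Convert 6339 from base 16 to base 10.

Expand by place value (powers of 16):
6339 = 6 × 16^3 + 3 × 16^2 + 3 × 16^1 + 9 × 16^0
= 6 × 4096 + 3 × 256 + 3 × 16 + 9 × 1
= 24576 + 768 + 48 + 9
= 25401



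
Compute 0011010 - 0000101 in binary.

Method 1 - Direct subtraction (column by column from the right: bit − bit − borrow-in; if negative, add 2 and borrow 1 from the next column):
borrow: 0001010
        0011010
-       0000101
---------------
        0010101

Method 2 - Add two's complement:
Two's complement of 0000101: invert → 1111010, add 1 → 1111011
  0011010
+ 1111011
---------
 10010101  (end carry out of the top bit = 1)
Discarding the end carry: 0010101
Decimal check:
  0011010 = 16 + 8 + 2 = 26
  0000101 = 4 + 1 = 5
  26 - 5 = 21, and 0010101 = 16 + 4 + 1 = 21 ✓



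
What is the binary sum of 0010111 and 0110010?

Add column by column from the right: bit + bit + carry-in; write the sum mod 2, carry 1 when the sum is 2 or 3.
carry:  1101100
        0010111
+       0110010
---------------
       01001001
(the carry out of the leftmost column, 0, becomes the leading bit)
Decimal check:
  0010111 = 16 + 4 + 2 + 1 = 23
  0110010 = 32 + 16 + 2 = 50
  23 + 50 = 73, and 01001001 = 64 + 8 + 1 = 73 ✓



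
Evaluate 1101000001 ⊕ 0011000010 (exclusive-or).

XOR: 1 when bits differ
  1101000001
^ 0011000010
------------
  1110000011
Decimal: 833 ^ 194 = 899



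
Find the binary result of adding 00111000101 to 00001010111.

Add column by column from the right: bit + bit + carry-in; write the sum mod 2, carry 1 when the sum is 2 or 3.
carry:  01110001110
        00111000101
+       00001010111
-------------------
       001000011100
(the carry out of the leftmost column, 0, becomes the leading bit)
Decimal check:
  00111000101 = 256 + 128 + 64 + 4 + 1 = 453
  00001010111 = 64 + 16 + 4 + 2 + 1 = 87
  453 + 87 = 540, and 001000011100 = 512 + 16 + 8 + 4 = 540 ✓



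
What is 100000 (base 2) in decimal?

Sum of powers of 2 for each 1-bit:
2^5
= 32
= 32



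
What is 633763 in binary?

Using repeated division by 2:
633763 ÷ 2 = 316881 remainder 1
316881 ÷ 2 = 158440 remainder 1
158440 ÷ 2 = 79220 remainder 0
79220 ÷ 2 = 39610 remainder 0
39610 ÷ 2 = 19805 remainder 0
19805 ÷ 2 = 9902 remainder 1
9902 ÷ 2 = 4951 remainder 0
4951 ÷ 2 = 2475 remainder 1
2475 ÷ 2 = 1237 remainder 1
1237 ÷ 2 = 618 remainder 1
618 ÷ 2 = 309 remainder 0
309 ÷ 2 = 154 remainder 1
154 ÷ 2 = 77 remainder 0
77 ÷ 2 = 38 remainder 1
38 ÷ 2 = 19 remainder 0
19 ÷ 2 = 9 remainder 1
9 ÷ 2 = 4 remainder 1
4 ÷ 2 = 2 remainder 0
2 ÷ 2 = 1 remainder 0
1 ÷ 2 = 0 remainder 1
Reading remainders bottom to top: 10011010101110100011



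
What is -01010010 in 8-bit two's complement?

Original: 01010010
Step 1 - Invert all bits: 10101101
Step 2 - Add 1: 10101110
Verification: 01010010 + 10101110 = 100000000; discarding the end carry (carry out of the top bit) leaves the 8-bit value 00000000, as required for x + (-x)



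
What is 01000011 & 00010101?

AND: 1 only when both bits are 1
  01000011
& 00010101
----------
  00000001
Decimal: 67 & 21 = 1



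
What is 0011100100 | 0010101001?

OR: 1 when either bit is 1
  0011100100
| 0010101001
------------
  0011101101
Decimal: 228 | 169 = 237



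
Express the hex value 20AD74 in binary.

Convert each hex digit to 4 bits:
  2 = 0010
  0 = 0000
  A = 1010
  D = 1101
  7 = 0111
  4 = 0100
Concatenate: 001000001010110101110100



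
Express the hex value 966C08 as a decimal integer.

Expand by place value (powers of 16):
Digit values: C = 12
966C08 = 9 × 16^5 + 6 × 16^4 + 6 × 16^3 + 12 × 16^2 + 0 × 16^1 + 8 × 16^0
= 9 × 1048576 + 6 × 65536 + 6 × 4096 + 12 × 256 + 0 × 16 + 8 × 1
= 9437184 + 393216 + 24576 + 3072 + 0 + 8
= 9858056



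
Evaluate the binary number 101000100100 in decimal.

Sum of powers of 2 for each 1-bit:
2^2 + 2^5 + 2^9 + 2^11
= 4 + 32 + 512 + 2048
= 2596



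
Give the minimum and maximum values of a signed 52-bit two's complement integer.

For 52-bit two's complement:
Minimum: -2^51 = -2251799813685248
Maximum: 2^51 - 1 = 2251799813685247



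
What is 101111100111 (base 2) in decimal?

Sum of powers of 2 for each 1-bit:
2^0 + 2^1 + 2^2 + 2^5 + 2^6 + 2^7 + 2^8 + 2^9 + 2^11
= 1 + 2 + 4 + 32 + 64 + 128 + 256 + 512 + 2048
= 3047



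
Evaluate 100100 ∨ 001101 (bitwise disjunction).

OR: 1 when either bit is 1
  100100
| 001101
--------
  101101
Decimal: 36 | 13 = 45



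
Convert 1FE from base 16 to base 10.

Expand by place value (powers of 16):
Digit values: F = 15, E = 14
1FE = 1 × 16^2 + 15 × 16^1 + 14 × 16^0
= 1 × 256 + 15 × 16 + 14 × 1
= 256 + 240 + 14
= 510



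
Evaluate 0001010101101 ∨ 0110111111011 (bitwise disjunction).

OR: 1 when either bit is 1
  0001010101101
| 0110111111011
---------------
  0111111111111
Decimal: 685 | 3579 = 4095



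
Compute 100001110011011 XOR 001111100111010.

XOR: 1 when bits differ
  100001110011011
^ 001111100111010
-----------------
  101110010100001
Decimal: 17307 ^ 7994 = 23713



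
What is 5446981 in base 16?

Using repeated division by 16 (digits 10–15 are A–F):
5446981 ÷ 16 = 340436 remainder 5
340436 ÷ 16 = 21277 remainder 4
21277 ÷ 16 = 1329 remainder 13 (D)
1329 ÷ 16 = 83 remainder 1
83 ÷ 16 = 5 remainder 3
5 ÷ 16 = 0 remainder 5
Reading remainders bottom to top: 531D45



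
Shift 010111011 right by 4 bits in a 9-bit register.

Original: 010111011 (decimal 187)
Shift right by 4 positions
Drop the 4 low bits; fill with zeros on the left
Result: 000001011 (decimal 11)
Equivalent: 187 >> 4 = 187 ÷ 2^4 = 11



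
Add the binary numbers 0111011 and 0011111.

Add column by column from the right: bit + bit + carry-in; write the sum mod 2, carry 1 when the sum is 2 or 3.
carry:  1111110
        0111011
+       0011111
---------------
       01011010
(the carry out of the leftmost column, 0, becomes the leading bit)
Decimal check:
  0111011 = 32 + 16 + 8 + 2 + 1 = 59
  0011111 = 16 + 8 + 4 + 2 + 1 = 31
  59 + 31 = 90, and 01011010 = 64 + 16 + 8 + 2 = 90 ✓



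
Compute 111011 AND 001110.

AND: 1 only when both bits are 1
  111011
& 001110
--------
  001010
Decimal: 59 & 14 = 10



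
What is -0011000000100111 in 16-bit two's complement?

Original: 0011000000100111
Step 1 - Invert all bits: 1100111111011000
Step 2 - Add 1: 1100111111011001
Verification: 0011000000100111 + 1100111111011001 = 10000000000000000; discarding the end carry (carry out of the top bit) leaves the 16-bit value 0000000000000000, as required for x + (-x)



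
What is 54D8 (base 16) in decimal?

Expand by place value (powers of 16):
Digit values: D = 13
54D8 = 5 × 16^3 + 4 × 16^2 + 13 × 16^1 + 8 × 16^0
= 5 × 4096 + 4 × 256 + 13 × 16 + 8 × 1
= 20480 + 1024 + 208 + 8
= 21720



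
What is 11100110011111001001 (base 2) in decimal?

Sum of powers of 2 for each 1-bit:
2^0 + 2^3 + 2^6 + 2^7 + 2^8 + 2^9 + 2^10 + 2^13 + 2^14 + 2^17 + 2^18 + 2^19
= 1 + 8 + 64 + 128 + 256 + 512 + 1024 + 8192 + 16384 + 131072 + 262144 + 524288
= 944073



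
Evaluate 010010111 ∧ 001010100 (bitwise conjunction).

AND: 1 only when both bits are 1
  010010111
& 001010100
-----------
  000010100
Decimal: 151 & 84 = 20



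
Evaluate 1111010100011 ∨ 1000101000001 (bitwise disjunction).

OR: 1 when either bit is 1
  1111010100011
| 1000101000001
---------------
  1111111100011
Decimal: 7843 | 4417 = 8163



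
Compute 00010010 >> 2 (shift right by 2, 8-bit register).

Original: 00010010 (decimal 18)
Shift right by 2 positions
Drop the 2 low bits; fill with zeros on the left
Result: 00000100 (decimal 4)
Equivalent: 18 >> 2 = 18 ÷ 2^2 = 4



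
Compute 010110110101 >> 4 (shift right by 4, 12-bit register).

Original: 010110110101 (decimal 1461)
Shift right by 4 positions
Drop the 4 low bits; fill with zeros on the left
Result: 000001011011 (decimal 91)
Equivalent: 1461 >> 4 = 1461 ÷ 2^4 = 91



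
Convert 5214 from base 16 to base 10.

Expand by place value (powers of 16):
5214 = 5 × 16^3 + 2 × 16^2 + 1 × 16^1 + 4 × 16^0
= 5 × 4096 + 2 × 256 + 1 × 16 + 4 × 1
= 20480 + 512 + 16 + 4
= 21012



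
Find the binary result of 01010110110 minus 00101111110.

Method 1 - Direct subtraction (column by column from the right: bit − bit − borrow-in; if negative, add 2 and borrow 1 from the next column):
borrow: 01011110000
        01010110110
-       00101111110
-------------------
        00100111000

Method 2 - Add two's complement:
Two's complement of 00101111110: invert → 11010000001, add 1 → 11010000010
  01010110110
+ 11010000010
-------------
 100100111000  (end carry out of the top bit = 1)
Discarding the end carry: 00100111000
Decimal check:
  01010110110 = 512 + 128 + 32 + 16 + 4 + 2 = 694
  00101111110 = 256 + 64 + 32 + 16 + 8 + 4 + 2 = 382
  694 - 382 = 312, and 00100111000 = 256 + 32 + 16 + 8 = 312 ✓



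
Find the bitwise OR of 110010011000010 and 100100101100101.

OR: 1 when either bit is 1
  110010011000010
| 100100101100101
-----------------
  110110111100111
Decimal: 25794 | 18789 = 28135



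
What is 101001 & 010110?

AND: 1 only when both bits are 1
  101001
& 010110
--------
  000000
Decimal: 41 & 22 = 0



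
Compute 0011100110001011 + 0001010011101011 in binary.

Add column by column from the right: bit + bit + carry-in; write the sum mod 2, carry 1 when the sum is 2 or 3.
carry:  0110001100010110
        0011100110001011
+       0001010011101011
------------------------
       00100111001110110
(the carry out of the leftmost column, 0, becomes the leading bit)
Decimal check:
  0011100110001011 = 8192 + 4096 + 2048 + 256 + 128 + 8 + 2 + 1 = 14731
  0001010011101011 = 4096 + 1024 + 128 + 64 + 32 + 8 + 2 + 1 = 5355
  14731 + 5355 = 20086, and 00100111001110110 = 16384 + 2048 + 1024 + 512 + 64 + 32 + 16 + 4 + 2 = 20086 ✓



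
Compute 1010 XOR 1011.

XOR: 1 when bits differ
  1010
^ 1011
------
  0001
Decimal: 10 ^ 11 = 1



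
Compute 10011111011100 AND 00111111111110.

AND: 1 only when both bits are 1
  10011111011100
& 00111111111110
----------------
  00011111011100
Decimal: 10204 & 4094 = 2012



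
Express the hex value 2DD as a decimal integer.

Expand by place value (powers of 16):
Digit values: D = 13
2DD = 2 × 16^2 + 13 × 16^1 + 13 × 16^0
= 2 × 256 + 13 × 16 + 13 × 1
= 512 + 208 + 13
= 733



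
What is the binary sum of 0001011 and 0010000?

Add column by column from the right: bit + bit + carry-in; write the sum mod 2, carry 1 when the sum is 2 or 3.
carry:  0000000
        0001011
+       0010000
---------------
       00011011
(the carry out of the leftmost column, 0, becomes the leading bit)
Decimal check:
  0001011 = 8 + 2 + 1 = 11
  0010000 = 16
  11 + 16 = 27, and 00011011 = 16 + 8 + 2 + 1 = 27 ✓



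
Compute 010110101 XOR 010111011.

XOR: 1 when bits differ
  010110101
^ 010111011
-----------
  000001110
Decimal: 181 ^ 187 = 14



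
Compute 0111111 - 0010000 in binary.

Method 1 - Direct subtraction (column by column from the right: bit − bit − borrow-in; if negative, add 2 and borrow 1 from the next column):
borrow: 0000000
        0111111
-       0010000
---------------
        0101111

Method 2 - Add two's complement:
Two's complement of 0010000: invert → 1101111, add 1 → 1110000
  0111111
+ 1110000
---------
 10101111  (end carry out of the top bit = 1)
Discarding the end carry: 0101111
Decimal check:
  0111111 = 32 + 16 + 8 + 4 + 2 + 1 = 63
  0010000 = 16
  63 - 16 = 47, and 0101111 = 32 + 8 + 4 + 2 + 1 = 47 ✓



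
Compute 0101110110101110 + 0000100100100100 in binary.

Add column by column from the right: bit + bit + carry-in; write the sum mod 2, carry 1 when the sum is 2 or 3.
carry:  0011001001011000
        0101110110101110
+       0000100100100100
------------------------
       00110011011010010
(the carry out of the leftmost column, 0, becomes the leading bit)
Decimal check:
  0101110110101110 = 16384 + 4096 + 2048 + 1024 + 256 + 128 + 32 + 8 + 4 + 2 = 23982
  0000100100100100 = 2048 + 256 + 32 + 4 = 2340
  23982 + 2340 = 26322, and 00110011011010010 = 16384 + 8192 + 1024 + 512 + 128 + 64 + 16 + 2 = 26322 ✓



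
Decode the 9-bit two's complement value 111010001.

Binary: 111010001
Sign bit: 1 (negative)
Invert: 000101110
Add 1:  000101111
Magnitude: 000101111 = 32 + 8 + 4 + 2 + 1 = 47
Value: -47



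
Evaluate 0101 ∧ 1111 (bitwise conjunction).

AND: 1 only when both bits are 1
  0101
& 1111
------
  0101
Decimal: 5 & 15 = 5



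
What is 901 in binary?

Using repeated division by 2:
901 ÷ 2 = 450 remainder 1
450 ÷ 2 = 225 remainder 0
225 ÷ 2 = 112 remainder 1
112 ÷ 2 = 56 remainder 0
56 ÷ 2 = 28 remainder 0
28 ÷ 2 = 14 remainder 0
14 ÷ 2 = 7 remainder 0
7 ÷ 2 = 3 remainder 1
3 ÷ 2 = 1 remainder 1
1 ÷ 2 = 0 remainder 1
Reading remainders bottom to top: 1110000101



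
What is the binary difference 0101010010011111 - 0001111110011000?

Method 1 - Direct subtraction (column by column from the right: bit − bit − borrow-in; if negative, add 2 and borrow 1 from the next column):
borrow: 0111111000000000
        0101010010011111
-       0001111110011000
------------------------
        0011010100000111

Method 2 - Add two's complement:
Two's complement of 0001111110011000: invert → 1110000001100111, add 1 → 1110000001101000
  0101010010011111
+ 1110000001101000
------------------
 10011010100000111  (end carry out of the top bit = 1)
Discarding the end carry: 0011010100000111
Decimal check:
  0101010010011111 = 16384 + 4096 + 1024 + 128 + 16 + 8 + 4 + 2 + 1 = 21663
  0001111110011000 = 4096 + 2048 + 1024 + 512 + 256 + 128 + 16 + 8 = 8088
  21663 - 8088 = 13575, and 0011010100000111 = 8192 + 4096 + 1024 + 256 + 4 + 2 + 1 = 13575 ✓



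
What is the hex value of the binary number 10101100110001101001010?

Group into 4-bit nibbles from right:
  0101 = 5
  0110 = 6
  0110 = 6
  0011 = 3
  0100 = 4
  1010 = A
Result: 56634A



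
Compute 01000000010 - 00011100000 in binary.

Method 1 - Direct subtraction (column by column from the right: bit − bit − borrow-in; if negative, add 2 and borrow 1 from the next column):
borrow: 01111000000
        01000000010
-       00011100000
-------------------
        00100100010

Method 2 - Add two's complement:
Two's complement of 00011100000: invert → 11100011111, add 1 → 11100100000
  01000000010
+ 11100100000
-------------
 100100100010  (end carry out of the top bit = 1)
Discarding the end carry: 00100100010
Decimal check:
  01000000010 = 512 + 2 = 514
  00011100000 = 128 + 64 + 32 = 224
  514 - 224 = 290, and 00100100010 = 256 + 32 + 2 = 290 ✓



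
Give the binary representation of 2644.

Using repeated division by 2:
2644 ÷ 2 = 1322 remainder 0
1322 ÷ 2 = 661 remainder 0
661 ÷ 2 = 330 remainder 1
330 ÷ 2 = 165 remainder 0
165 ÷ 2 = 82 remainder 1
82 ÷ 2 = 41 remainder 0
41 ÷ 2 = 20 remainder 1
20 ÷ 2 = 10 remainder 0
10 ÷ 2 = 5 remainder 0
5 ÷ 2 = 2 remainder 1
2 ÷ 2 = 1 remainder 0
1 ÷ 2 = 0 remainder 1
Reading remainders bottom to top: 101001010100



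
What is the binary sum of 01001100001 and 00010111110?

Add column by column from the right: bit + bit + carry-in; write the sum mod 2, carry 1 when the sum is 2 or 3.
carry:  00111000000
        01001100001
+       00010111110
-------------------
       001100011111
(the carry out of the leftmost column, 0, becomes the leading bit)
Decimal check:
  01001100001 = 512 + 64 + 32 + 1 = 609
  00010111110 = 128 + 32 + 16 + 8 + 4 + 2 = 190
  609 + 190 = 799, and 001100011111 = 512 + 256 + 16 + 8 + 4 + 2 + 1 = 799 ✓



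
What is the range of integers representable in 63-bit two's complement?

For 63-bit two's complement:
Minimum: -2^62 = -4611686018427387904
Maximum: 2^62 - 1 = 4611686018427387903



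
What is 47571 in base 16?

Using repeated division by 16 (digits 10–15 are A–F):
47571 ÷ 16 = 2973 remainder 3
2973 ÷ 16 = 185 remainder 13 (D)
185 ÷ 16 = 11 remainder 9
11 ÷ 16 = 0 remainder 11 (B)
Reading remainders bottom to top: B9D3



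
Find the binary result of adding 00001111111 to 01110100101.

Add column by column from the right: bit + bit + carry-in; write the sum mod 2, carry 1 when the sum is 2 or 3.
carry:  11111111110
        00001111111
+       01110100101
-------------------
       010000100100
(the carry out of the leftmost column, 0, becomes the leading bit)
Decimal check:
  00001111111 = 64 + 32 + 16 + 8 + 4 + 2 + 1 = 127
  01110100101 = 512 + 256 + 128 + 32 + 4 + 1 = 933
  127 + 933 = 1060, and 010000100100 = 1024 + 32 + 4 = 1060 ✓

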